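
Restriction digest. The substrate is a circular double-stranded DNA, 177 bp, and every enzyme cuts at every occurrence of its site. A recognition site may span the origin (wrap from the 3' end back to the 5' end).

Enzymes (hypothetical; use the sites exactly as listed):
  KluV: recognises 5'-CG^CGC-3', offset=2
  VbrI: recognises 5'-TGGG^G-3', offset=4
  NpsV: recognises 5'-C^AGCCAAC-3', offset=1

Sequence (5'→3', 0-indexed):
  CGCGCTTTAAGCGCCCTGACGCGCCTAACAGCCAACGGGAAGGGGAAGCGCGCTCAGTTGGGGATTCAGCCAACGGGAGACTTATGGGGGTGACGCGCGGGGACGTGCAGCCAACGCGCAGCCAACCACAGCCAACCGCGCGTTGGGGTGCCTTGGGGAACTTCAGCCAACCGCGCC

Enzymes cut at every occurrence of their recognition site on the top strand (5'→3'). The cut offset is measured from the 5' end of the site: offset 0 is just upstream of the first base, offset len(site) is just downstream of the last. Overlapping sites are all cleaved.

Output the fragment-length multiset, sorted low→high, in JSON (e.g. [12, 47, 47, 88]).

[3,5,6,7,7,8,8,9,9,9,10,10,12,13,19,21,21]

Scan for sites:
  KluV (CGCGC, off=2): starts [0, 19, 48, 93, 114, 136, 171] → cuts [2, 21, 50, 95, 116, 138, 173]
  VbrI (TGGGG, off=4): starts [58, 84, 143, 153] → cuts [62, 88, 147, 157]
  NpsV (CAGCCAAC, off=1): starts [28, 66, 107, 118, 128, 163] → cuts [29, 67, 108, 119, 129, 164]

Pooled cuts: [2, 21, 29, 50, 62, 67, 88, 95, 108, 116, 119, 129, 138, 147, 157, 164, 173]

Fragment lengths:
  2→21: 19 bp
  21→29: 8 bp
  29→50: 21 bp
  50→62: 12 bp
  62→67: 5 bp
  67→88: 21 bp
  88→95: 7 bp
  95→108: 13 bp
  108→116: 8 bp
  116→119: 3 bp
  119→129: 10 bp
  129→138: 9 bp
  138→147: 9 bp
  147→157: 10 bp
  157→164: 7 bp
  164→173: 9 bp
  173→2 (wrap): 177-173+2 = 6 bp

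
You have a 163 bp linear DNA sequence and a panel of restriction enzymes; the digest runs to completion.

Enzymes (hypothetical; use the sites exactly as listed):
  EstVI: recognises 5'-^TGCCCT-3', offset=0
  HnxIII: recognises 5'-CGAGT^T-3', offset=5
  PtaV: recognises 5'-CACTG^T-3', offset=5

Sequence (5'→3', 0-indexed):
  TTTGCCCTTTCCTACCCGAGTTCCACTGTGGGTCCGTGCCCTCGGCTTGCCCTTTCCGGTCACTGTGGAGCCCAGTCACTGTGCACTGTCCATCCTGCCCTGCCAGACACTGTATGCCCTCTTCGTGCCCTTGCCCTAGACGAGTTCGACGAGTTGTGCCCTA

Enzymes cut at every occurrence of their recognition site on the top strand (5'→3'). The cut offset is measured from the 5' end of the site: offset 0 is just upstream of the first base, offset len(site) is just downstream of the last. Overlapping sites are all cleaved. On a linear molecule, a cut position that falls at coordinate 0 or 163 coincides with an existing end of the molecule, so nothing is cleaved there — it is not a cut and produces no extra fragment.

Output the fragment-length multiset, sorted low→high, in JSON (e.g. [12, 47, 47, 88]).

[2,2,2,6,7,7,7,7,8,9,11,11,14,16,17,18,19]

Per-enzyme occurrences:
  EstVI (TGCCCT, off=0): starts [2, 36, 47, 95, 114, 125, 131, 156] → cuts [2, 36, 47, 95, 114, 125, 131, 156]
  HnxIII (CGAGTT, off=5): starts [16, 140, 149] → cuts [21, 145, 154]
  PtaV (CACTGT, off=5): starts [23, 60, 76, 83, 107] → cuts [28, 65, 81, 88, 112]

Pooled cuts: [2, 21, 28, 36, 47, 65, 81, 88, 95, 112, 114, 125, 131, 145, 154, 156]

Fragments:
  [0,2): 2 bp
  [2,21): 19 bp
  [21,28): 7 bp
  [28,36): 8 bp
  [36,47): 11 bp
  [47,65): 18 bp
  [65,81): 16 bp
  [81,88): 7 bp
  [88,95): 7 bp
  [95,112): 17 bp
  [112,114): 2 bp
  [114,125): 11 bp
  [125,131): 6 bp
  [131,145): 14 bp
  [145,154): 9 bp
  [154,156): 2 bp
  [156,163): 7 bp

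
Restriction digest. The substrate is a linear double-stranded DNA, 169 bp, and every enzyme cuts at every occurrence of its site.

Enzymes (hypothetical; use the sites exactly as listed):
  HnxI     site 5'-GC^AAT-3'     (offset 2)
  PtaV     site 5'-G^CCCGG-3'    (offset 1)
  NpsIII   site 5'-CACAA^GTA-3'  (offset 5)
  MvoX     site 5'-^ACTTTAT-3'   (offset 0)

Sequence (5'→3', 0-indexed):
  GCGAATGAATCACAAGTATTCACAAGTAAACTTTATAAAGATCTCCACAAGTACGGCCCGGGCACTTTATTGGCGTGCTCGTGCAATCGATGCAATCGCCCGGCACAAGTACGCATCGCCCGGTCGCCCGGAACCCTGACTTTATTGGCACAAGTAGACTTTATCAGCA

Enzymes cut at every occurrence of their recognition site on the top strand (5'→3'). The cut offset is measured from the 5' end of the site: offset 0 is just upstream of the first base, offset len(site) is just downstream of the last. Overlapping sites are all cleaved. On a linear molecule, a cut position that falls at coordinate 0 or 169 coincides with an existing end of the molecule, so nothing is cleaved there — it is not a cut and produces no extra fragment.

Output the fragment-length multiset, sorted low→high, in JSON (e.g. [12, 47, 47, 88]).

[4,4,5,6,7,8,9,10,10,10,12,12,15,15,21,21]

Scan for sites:
  HnxI (GCAAT, off=2): starts [82, 91] → cuts [84, 93]
  PtaV (GCCCGG, off=1): starts [55, 97, 117, 125] → cuts [56, 98, 118, 126]
  NpsIII (CACAAGTA, off=5): starts [10, 20, 45, 103, 148] → cuts [15, 25, 50, 108, 153]
  MvoX (ACTTTAT, off=0): starts [29, 63, 138, 157] → cuts [29, 63, 138, 157]

Pooled cuts: [15, 25, 29, 50, 56, 63, 84, 93, 98, 108, 118, 126, 138, 153, 157]

Fragments:
  [0,15): 15 bp
  [15,25): 10 bp
  [25,29): 4 bp
  [29,50): 21 bp
  [50,56): 6 bp
  [56,63): 7 bp
  [63,84): 21 bp
  [84,93): 9 bp
  [93,98): 5 bp
  [98,108): 10 bp
  [108,118): 10 bp
  [118,126): 8 bp
  [126,138): 12 bp
  [138,153): 15 bp
  [153,157): 4 bp
  [157,169): 12 bp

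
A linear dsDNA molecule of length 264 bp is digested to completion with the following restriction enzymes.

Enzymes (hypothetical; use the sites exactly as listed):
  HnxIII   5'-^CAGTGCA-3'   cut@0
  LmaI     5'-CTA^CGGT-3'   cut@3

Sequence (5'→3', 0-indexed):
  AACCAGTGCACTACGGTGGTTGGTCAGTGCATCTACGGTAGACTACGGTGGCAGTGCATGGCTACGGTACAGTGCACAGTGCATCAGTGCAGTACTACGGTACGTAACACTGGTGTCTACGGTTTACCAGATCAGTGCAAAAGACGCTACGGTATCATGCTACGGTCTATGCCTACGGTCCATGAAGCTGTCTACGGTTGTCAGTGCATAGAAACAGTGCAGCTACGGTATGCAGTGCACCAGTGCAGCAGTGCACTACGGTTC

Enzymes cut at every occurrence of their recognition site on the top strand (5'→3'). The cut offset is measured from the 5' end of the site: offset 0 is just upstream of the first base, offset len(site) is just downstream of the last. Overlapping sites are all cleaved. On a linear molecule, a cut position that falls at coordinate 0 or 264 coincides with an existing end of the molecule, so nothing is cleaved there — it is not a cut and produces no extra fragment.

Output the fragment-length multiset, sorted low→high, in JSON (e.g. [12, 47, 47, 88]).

[3,5,6,6,7,7,7,8,8,8,10,10,10,11,11,11,13,13,13,13,13,13,17,19,22]

Site scan:
  HnxIII CAGTGCA/0: at [3, 24, 51, 69, 76, 84, 132, 201, 214, 232, 240, 248] ⇒ [3, 24, 51, 69, 76, 84, 132, 201, 214, 232, 240, 248]
  LmaI CTACGGT/3: at [10, 32, 42, 61, 94, 116, 146, 159, 172, 191, 222, 255] ⇒ [13, 35, 45, 64, 97, 119, 149, 162, 175, 194, 225, 258]

Pooled cuts: [3, 13, 24, 35, 45, 51, 64, 69, 76, 84, 97, 119, 132, 149, 162, 175, 194, 201, 214, 225, 232, 240, 248, 258]

Fragments:
  [0,3): 3 bp
  [3,13): 10 bp
  [13,24): 11 bp
  [24,35): 11 bp
  [35,45): 10 bp
  [45,51): 6 bp
  [51,64): 13 bp
  [64,69): 5 bp
  [69,76): 7 bp
  [76,84): 8 bp
  [84,97): 13 bp
  [97,119): 22 bp
  [119,132): 13 bp
  [132,149): 17 bp
  [149,162): 13 bp
  [162,175): 13 bp
  [175,194): 19 bp
  [194,201): 7 bp
  [201,214): 13 bp
  [214,225): 11 bp
  [225,232): 7 bp
  [232,240): 8 bp
  [240,248): 8 bp
  [248,258): 10 bp
  [258,264): 6 bp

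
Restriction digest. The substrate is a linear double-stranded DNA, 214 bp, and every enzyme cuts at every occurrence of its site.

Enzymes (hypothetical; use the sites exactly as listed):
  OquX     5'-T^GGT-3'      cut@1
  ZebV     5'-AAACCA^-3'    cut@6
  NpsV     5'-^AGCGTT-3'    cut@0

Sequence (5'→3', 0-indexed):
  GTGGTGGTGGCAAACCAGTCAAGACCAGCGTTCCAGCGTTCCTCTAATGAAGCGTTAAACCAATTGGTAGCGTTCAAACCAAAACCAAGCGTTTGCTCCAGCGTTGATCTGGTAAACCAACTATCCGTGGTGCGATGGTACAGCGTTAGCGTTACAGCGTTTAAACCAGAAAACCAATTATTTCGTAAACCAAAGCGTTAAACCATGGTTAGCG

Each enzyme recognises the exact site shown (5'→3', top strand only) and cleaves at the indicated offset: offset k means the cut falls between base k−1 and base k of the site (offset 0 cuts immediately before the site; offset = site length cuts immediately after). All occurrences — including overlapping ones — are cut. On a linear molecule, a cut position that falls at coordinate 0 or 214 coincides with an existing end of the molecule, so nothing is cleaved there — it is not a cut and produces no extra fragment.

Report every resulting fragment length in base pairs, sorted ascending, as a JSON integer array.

[1,1,2,3,3,3,5,6,6,8,8,8,8,8,9,9,9,11,12,12,12,12,13,13,16,16]

Scan for sites:
  OquX TGGT/1: at [1, 4, 64, 109, 127, 135, 205] ⇒ [2, 5, 65, 110, 128, 136, 206]
  ZebV AAACCA/6: at [11, 56, 75, 81, 113, 162, 170, 186, 199] ⇒ [17, 62, 81, 87, 119, 168, 176, 192, 205]
  NpsV AGCGTT/0: at [26, 34, 50, 68, 87, 99, 141, 147, 155, 193] ⇒ [26, 34, 50, 68, 87, 99, 141, 147, 155, 193]

Pooled cuts: [2, 5, 17, 26, 34, 50, 62, 65, 68, 81, 87, 99, 110, 119, 128, 136, 141, 147, 155, 168, 176, 192, 193, 205, 206]

Fragments:
  [0,2): 2 bp
  [2,5): 3 bp
  [5,17): 12 bp
  [17,26): 9 bp
  [26,34): 8 bp
  [34,50): 16 bp
  [50,62): 12 bp
  [62,65): 3 bp
  [65,68): 3 bp
  [68,81): 13 bp
  [81,87): 6 bp
  [87,99): 12 bp
  [99,110): 11 bp
  [110,119): 9 bp
  [119,128): 9 bp
  [128,136): 8 bp
  [136,141): 5 bp
  [141,147): 6 bp
  [147,155): 8 bp
  [155,168): 13 bp
  [168,176): 8 bp
  [176,192): 16 bp
  [192,193): 1 bp
  [193,205): 12 bp
  [205,206): 1 bp
  [206,214): 8 bp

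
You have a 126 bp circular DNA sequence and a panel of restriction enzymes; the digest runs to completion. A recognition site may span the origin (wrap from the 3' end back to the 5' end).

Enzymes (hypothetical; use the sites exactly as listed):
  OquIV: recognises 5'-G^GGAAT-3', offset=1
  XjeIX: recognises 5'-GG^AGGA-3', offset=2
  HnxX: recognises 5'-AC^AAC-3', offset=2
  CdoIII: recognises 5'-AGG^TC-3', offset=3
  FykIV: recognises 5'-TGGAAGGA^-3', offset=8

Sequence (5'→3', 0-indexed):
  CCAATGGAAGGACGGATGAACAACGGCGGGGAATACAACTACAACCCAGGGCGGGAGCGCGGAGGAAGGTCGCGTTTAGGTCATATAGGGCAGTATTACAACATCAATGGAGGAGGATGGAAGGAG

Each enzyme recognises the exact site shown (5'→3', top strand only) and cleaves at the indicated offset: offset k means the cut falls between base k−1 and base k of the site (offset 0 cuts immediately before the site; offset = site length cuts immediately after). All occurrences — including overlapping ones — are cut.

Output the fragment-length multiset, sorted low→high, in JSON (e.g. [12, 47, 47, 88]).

[3,6,7,7,8,9,11,11,12,13,19,20]

Scan for sites:
  OquIV GGGAAT/1: at [28] ⇒ [29]
  XjeIX GGAGGA/2: at [60, 108, 111] ⇒ [62, 110, 113]
  HnxX ACAAC/2: at [19, 34, 40, 97] ⇒ [21, 36, 42, 99]
  CdoIII AGGTC/3: at [66, 77] ⇒ [69, 80]
  FykIV TGGAAGGA/8: at [4, 117] ⇒ [12, 125]

Pooled cuts: [12, 21, 29, 36, 42, 62, 69, 80, 99, 110, 113, 125]

Fragments:
  12→21: 9 bp
  21→29: 8 bp
  29→36: 7 bp
  36→42: 6 bp
  42→62: 20 bp
  62→69: 7 bp
  69→80: 11 bp
  80→99: 19 bp
  99→110: 11 bp
  110→113: 3 bp
  113→125: 12 bp
  125→12 (wrap): 126-125+12 = 13 bp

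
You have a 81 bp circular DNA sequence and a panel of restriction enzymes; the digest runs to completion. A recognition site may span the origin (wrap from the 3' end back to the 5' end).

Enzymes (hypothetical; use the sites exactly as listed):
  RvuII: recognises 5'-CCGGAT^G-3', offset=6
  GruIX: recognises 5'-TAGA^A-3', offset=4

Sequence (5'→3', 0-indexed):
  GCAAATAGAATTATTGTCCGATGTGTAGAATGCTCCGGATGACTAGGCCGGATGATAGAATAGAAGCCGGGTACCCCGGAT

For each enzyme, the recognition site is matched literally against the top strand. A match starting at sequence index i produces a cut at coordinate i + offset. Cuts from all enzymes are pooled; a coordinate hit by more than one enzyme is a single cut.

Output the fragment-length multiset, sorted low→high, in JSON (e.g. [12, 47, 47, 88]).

[5,6,9,11,13,17,20]

Scan for sites:
  RvuII CCGGATG/6: at [34, 47, 75] ⇒ [0, 40, 53]
  GruIX TAGAA/4: at [5, 25, 55, 60] ⇒ [9, 29, 59, 64]

Pooled cuts: [0, 9, 29, 40, 53, 59, 64]

Fragments:
  0→9: 9 bp
  9→29: 20 bp
  29→40: 11 bp
  40→53: 13 bp
  53→59: 6 bp
  59→64: 5 bp
  64→0 (wrap): 81-64+0 = 17 bp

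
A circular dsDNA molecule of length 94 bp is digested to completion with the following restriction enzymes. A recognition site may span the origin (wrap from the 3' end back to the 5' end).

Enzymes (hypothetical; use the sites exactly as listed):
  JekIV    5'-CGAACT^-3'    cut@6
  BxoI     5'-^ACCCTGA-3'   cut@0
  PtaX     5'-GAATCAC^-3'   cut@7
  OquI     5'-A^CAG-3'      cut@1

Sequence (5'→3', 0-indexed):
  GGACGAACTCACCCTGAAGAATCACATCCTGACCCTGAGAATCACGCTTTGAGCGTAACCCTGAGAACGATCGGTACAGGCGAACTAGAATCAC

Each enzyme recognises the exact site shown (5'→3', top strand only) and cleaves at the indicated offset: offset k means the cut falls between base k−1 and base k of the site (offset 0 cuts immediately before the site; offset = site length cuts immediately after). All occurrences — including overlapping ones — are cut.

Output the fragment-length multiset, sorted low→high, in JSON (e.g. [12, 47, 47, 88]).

Site scan:
  JekIV CGAACT/6: at [3, 80] ⇒ [9, 86]
  BxoI ACCCTGA/0: at [10, 31, 57] ⇒ [10, 31, 57]
  PtaX GAATCAC/7: at [18, 38, 87] ⇒ [0, 25, 45]
  OquI ACAG/1: at [75] ⇒ [76]

Pooled cuts: [0, 9, 10, 25, 31, 45, 57, 76, 86]

Fragment lengths:
  0→9: 9 bp
  9→10: 1 bp
  10→25: 15 bp
  25→31: 6 bp
  31→45: 14 bp
  45→57: 12 bp
  57→76: 19 bp
  76→86: 10 bp
  86→0 (wrap): 94-86+0 = 8 bp

[1,6,8,9,10,12,14,15,19]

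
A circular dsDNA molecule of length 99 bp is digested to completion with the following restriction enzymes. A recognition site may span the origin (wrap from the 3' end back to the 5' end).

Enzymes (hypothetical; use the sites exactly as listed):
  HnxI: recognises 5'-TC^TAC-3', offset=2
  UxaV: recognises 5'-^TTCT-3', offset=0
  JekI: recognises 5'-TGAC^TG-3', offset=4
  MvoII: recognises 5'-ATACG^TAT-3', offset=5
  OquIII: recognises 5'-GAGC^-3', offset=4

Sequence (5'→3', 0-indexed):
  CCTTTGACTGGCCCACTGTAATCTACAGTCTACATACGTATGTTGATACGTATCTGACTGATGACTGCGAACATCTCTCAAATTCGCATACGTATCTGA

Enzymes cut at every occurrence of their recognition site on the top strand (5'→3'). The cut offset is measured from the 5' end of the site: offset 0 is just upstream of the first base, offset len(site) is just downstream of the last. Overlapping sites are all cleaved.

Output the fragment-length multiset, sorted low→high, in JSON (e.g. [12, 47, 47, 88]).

Scan for sites:
  HnxI TCTAC/2: at [21, 28] ⇒ [23, 30]
  UxaV (TTCT, off=0): no sites
  JekI TGACTG/4: at [4, 54, 61] ⇒ [8, 58, 65]
  MvoII ATACGTAT/5: at [33, 45, 87] ⇒ [38, 50, 92]
  OquIII (GAGC, off=4): no sites

All cut coordinates (distinct, sorted): [8, 23, 30, 38, 50, 58, 65, 92]

Fragment lengths:
  8→23: 15 bp
  23→30: 7 bp
  30→38: 8 bp
  38→50: 12 bp
  50→58: 8 bp
  58→65: 7 bp
  65→92: 27 bp
  92→8 (wrap): 99-92+8 = 15 bp

[7,7,8,8,12,15,15,27]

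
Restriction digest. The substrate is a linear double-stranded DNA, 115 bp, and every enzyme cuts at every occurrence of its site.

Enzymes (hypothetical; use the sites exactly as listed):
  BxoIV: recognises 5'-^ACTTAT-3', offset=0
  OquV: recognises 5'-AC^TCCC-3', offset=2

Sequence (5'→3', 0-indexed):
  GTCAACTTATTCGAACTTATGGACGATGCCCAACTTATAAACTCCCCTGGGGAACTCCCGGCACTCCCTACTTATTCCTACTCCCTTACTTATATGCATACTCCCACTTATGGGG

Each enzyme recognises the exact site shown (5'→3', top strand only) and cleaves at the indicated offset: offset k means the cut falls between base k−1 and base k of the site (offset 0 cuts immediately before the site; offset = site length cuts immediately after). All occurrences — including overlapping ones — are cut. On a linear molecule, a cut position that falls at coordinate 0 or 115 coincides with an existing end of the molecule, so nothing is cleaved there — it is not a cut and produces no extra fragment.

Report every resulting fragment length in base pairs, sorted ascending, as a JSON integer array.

[4,4,5,6,9,10,10,10,12,13,14,18]

Scan for sites:
  BxoIV (ACTTAT, off=0): starts [4, 14, 32, 69, 87, 105] → cuts [4, 14, 32, 69, 87, 105]
  OquV (ACTCCC, off=2): starts [40, 53, 62, 79, 99] → cuts [42, 55, 64, 81, 101]

Pooled cuts: [4, 14, 32, 42, 55, 64, 69, 81, 87, 101, 105]

Fragments:
  [0,4): 4 bp
  [4,14): 10 bp
  [14,32): 18 bp
  [32,42): 10 bp
  [42,55): 13 bp
  [55,64): 9 bp
  [64,69): 5 bp
  [69,81): 12 bp
  [81,87): 6 bp
  [87,101): 14 bp
  [101,105): 4 bp
  [105,115): 10 bp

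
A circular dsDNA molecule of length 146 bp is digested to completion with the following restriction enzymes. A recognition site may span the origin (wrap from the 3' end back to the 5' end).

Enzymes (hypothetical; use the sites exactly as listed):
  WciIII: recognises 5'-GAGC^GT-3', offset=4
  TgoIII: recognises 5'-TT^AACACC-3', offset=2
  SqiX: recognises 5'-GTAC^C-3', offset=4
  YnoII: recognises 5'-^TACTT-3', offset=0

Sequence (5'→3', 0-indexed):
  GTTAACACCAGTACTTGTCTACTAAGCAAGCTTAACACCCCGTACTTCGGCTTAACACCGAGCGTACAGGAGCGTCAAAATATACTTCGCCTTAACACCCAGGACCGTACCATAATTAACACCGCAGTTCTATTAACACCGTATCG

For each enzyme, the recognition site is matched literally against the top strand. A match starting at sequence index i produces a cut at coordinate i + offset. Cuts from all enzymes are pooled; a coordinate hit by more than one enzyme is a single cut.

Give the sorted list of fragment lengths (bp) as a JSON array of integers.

Per-enzyme occurrences:
  WciIII GAGCGT/4: at [59, 69] ⇒ [63, 73]
  TgoIII TTAACACC/2: at [1, 31, 51, 91, 115, 132] ⇒ [3, 33, 53, 93, 117, 134]
  SqiX GTACC/4: at [106] ⇒ [110]
  YnoII TACTT/0: at [11, 42, 82] ⇒ [11, 42, 82]

Pooled cuts: [3, 11, 33, 42, 53, 63, 73, 82, 93, 110, 117, 134]

Fragments:
  3→11: 8 bp
  11→33: 22 bp
  33→42: 9 bp
  42→53: 11 bp
  53→63: 10 bp
  63→73: 10 bp
  73→82: 9 bp
  82→93: 11 bp
  93→110: 17 bp
  110→117: 7 bp
  117→134: 17 bp
  134→3 (wrap): 146-134+3 = 15 bp

[7,8,9,9,10,10,11,11,15,17,17,22]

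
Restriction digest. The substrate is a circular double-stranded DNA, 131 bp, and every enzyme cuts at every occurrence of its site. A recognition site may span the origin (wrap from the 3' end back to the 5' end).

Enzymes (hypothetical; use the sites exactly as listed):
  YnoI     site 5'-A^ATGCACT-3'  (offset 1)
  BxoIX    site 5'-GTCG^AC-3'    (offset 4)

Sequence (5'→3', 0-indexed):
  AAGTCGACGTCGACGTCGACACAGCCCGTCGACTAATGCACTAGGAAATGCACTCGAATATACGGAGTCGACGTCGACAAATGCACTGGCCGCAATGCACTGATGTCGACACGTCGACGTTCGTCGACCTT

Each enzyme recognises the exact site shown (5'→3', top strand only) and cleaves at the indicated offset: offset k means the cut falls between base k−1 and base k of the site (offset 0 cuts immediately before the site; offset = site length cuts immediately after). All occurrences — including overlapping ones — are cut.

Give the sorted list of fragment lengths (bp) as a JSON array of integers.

[4,4,6,6,6,8,10,11,12,13,14,14,23]

Per-enzyme occurrences:
  YnoI AATGCACT/1: at [34, 46, 79, 93] ⇒ [35, 47, 80, 94]
  BxoIX GTCGAC/4: at [2, 8, 14, 27, 66, 72, 104, 112, 122] ⇒ [6, 12, 18, 31, 70, 76, 108, 116, 126]

All cut coordinates (distinct, sorted): [6, 12, 18, 31, 35, 47, 70, 76, 80, 94, 108, 116, 126]

Fragment lengths:
  6→12: 6 bp
  12→18: 6 bp
  18→31: 13 bp
  31→35: 4 bp
  35→47: 12 bp
  47→70: 23 bp
  70→76: 6 bp
  76→80: 4 bp
  80→94: 14 bp
  94→108: 14 bp
  108→116: 8 bp
  116→126: 10 bp
  126→6 (wrap): 131-126+6 = 11 bp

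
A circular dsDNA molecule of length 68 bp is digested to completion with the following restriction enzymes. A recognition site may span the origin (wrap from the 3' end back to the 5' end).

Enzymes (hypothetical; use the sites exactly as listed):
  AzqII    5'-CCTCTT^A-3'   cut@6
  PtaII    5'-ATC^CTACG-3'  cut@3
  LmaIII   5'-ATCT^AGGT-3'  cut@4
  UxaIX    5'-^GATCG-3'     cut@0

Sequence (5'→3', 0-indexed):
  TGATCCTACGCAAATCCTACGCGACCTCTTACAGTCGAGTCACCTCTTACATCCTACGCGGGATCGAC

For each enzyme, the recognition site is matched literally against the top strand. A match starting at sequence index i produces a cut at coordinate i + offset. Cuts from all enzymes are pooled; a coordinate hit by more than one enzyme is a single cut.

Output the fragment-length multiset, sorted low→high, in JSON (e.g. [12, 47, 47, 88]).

[5,8,11,12,14,18]

Per-enzyme occurrences:
  AzqII (CCTCTTA, off=6): starts [24, 42] → cuts [30, 48]
  PtaII (ATCCTACG, off=3): starts [2, 13, 50] → cuts [5, 16, 53]
  LmaIII (ATCTAGGT, off=4): no sites
  UxaIX (GATCG, off=0): starts [61] → cuts [61]

All cut coordinates (distinct, sorted): [5, 16, 30, 48, 53, 61]

Fragments:
  5→16: 11 bp
  16→30: 14 bp
  30→48: 18 bp
  48→53: 5 bp
  53→61: 8 bp
  61→5 (wrap): 68-61+5 = 12 bp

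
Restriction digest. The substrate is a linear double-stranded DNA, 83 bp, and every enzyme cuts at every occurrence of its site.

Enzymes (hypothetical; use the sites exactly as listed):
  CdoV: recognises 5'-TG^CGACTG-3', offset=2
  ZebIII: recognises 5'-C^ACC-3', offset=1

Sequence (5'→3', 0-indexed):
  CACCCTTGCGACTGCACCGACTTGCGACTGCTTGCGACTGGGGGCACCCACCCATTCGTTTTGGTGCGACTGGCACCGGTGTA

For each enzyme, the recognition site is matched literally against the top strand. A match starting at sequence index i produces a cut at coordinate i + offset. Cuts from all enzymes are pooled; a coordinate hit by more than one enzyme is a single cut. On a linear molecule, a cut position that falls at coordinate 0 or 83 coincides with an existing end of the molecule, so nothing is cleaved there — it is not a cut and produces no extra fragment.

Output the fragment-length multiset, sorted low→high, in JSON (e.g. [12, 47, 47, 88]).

[1,4,7,7,8,9,9,10,11,17]

Scan for sites:
  CdoV TGCGACTG/2: at [6, 22, 32, 64] ⇒ [8, 24, 34, 66]
  ZebIII CACC/1: at [0, 14, 44, 48, 73] ⇒ [1, 15, 45, 49, 74]

Pooled cuts: [1, 8, 15, 24, 34, 45, 49, 66, 74]

Fragments:
  [0,1): 1 bp
  [1,8): 7 bp
  [8,15): 7 bp
  [15,24): 9 bp
  [24,34): 10 bp
  [34,45): 11 bp
  [45,49): 4 bp
  [49,66): 17 bp
  [66,74): 8 bp
  [74,83): 9 bp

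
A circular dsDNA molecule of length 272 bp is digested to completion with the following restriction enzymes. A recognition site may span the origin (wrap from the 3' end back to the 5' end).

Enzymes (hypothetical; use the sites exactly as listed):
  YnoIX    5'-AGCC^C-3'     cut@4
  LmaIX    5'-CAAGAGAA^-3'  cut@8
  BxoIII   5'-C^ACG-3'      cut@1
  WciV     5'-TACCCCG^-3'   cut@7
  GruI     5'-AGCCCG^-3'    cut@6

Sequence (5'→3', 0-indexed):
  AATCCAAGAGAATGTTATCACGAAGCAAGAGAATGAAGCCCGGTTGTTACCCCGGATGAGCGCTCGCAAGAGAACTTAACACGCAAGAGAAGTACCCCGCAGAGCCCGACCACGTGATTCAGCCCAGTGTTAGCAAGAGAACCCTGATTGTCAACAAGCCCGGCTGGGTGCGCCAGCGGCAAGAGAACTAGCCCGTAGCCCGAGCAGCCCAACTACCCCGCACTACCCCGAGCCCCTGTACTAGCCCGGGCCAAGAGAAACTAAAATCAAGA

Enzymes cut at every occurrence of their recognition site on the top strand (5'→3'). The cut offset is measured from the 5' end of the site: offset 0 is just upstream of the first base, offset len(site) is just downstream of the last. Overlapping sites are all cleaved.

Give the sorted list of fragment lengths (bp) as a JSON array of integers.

[2,2,2,2,2,2,3,4,5,6,6,7,7,7,7,8,10,11,11,11,12,12,13,14,17,19,20,25,25]

Per-enzyme occurrences:
  YnoIX AGCCC/4: at [36, 102, 120, 156, 189, 196, 205, 230, 242] ⇒ [40, 106, 124, 160, 193, 200, 209, 234, 246]
  LmaIX CAAGAGAA/8: at [4, 25, 66, 83, 133, 179, 251] ⇒ [12, 33, 74, 91, 141, 187, 259]
  BxoIII CACG/1: at [18, 79, 110] ⇒ [19, 80, 111]
  WciV TACCCCG/7: at [47, 92, 213, 223] ⇒ [54, 99, 220, 230]
  GruI AGCCCG/6: at [36, 102, 156, 189, 196, 242] ⇒ [42, 108, 162, 195, 202, 248]

All cut coordinates (distinct, sorted): [12, 19, 33, 40, 42, 54, 74, 80, 91, 99, 106, 108, 111, 124, 141, 160, 162, 187, 193, 195, 200, 202, 209, 220, 230, 234, 246, 248, 259]

Fragments:
  12→19: 7 bp
  19→33: 14 bp
  33→40: 7 bp
  40→42: 2 bp
  42→54: 12 bp
  54→74: 20 bp
  74→80: 6 bp
  80→91: 11 bp
  91→99: 8 bp
  99→106: 7 bp
  106→108: 2 bp
  108→111: 3 bp
  111→124: 13 bp
  124→141: 17 bp
  141→160: 19 bp
  160→162: 2 bp
  162→187: 25 bp
  187→193: 6 bp
  193→195: 2 bp
  195→200: 5 bp
  200→202: 2 bp
  202→209: 7 bp
  209→220: 11 bp
  220→230: 10 bp
  230→234: 4 bp
  234→246: 12 bp
  246→248: 2 bp
  248→259: 11 bp
  259→12 (wrap): 272-259+12 = 25 bp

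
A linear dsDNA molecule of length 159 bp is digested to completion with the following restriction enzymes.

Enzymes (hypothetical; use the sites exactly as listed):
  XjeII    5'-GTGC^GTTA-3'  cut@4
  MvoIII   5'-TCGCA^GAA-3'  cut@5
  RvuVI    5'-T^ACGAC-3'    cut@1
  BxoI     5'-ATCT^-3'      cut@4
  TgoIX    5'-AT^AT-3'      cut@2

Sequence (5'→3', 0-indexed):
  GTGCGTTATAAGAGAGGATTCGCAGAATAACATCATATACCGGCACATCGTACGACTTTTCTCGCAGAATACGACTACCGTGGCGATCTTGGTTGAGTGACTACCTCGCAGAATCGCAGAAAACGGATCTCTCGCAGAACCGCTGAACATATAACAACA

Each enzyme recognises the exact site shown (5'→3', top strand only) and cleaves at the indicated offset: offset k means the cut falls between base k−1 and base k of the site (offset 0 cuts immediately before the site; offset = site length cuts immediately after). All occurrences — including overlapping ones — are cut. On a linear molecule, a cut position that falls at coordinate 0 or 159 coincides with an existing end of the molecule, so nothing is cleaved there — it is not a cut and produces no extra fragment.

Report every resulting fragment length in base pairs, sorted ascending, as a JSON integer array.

[4,4,6,8,9,12,12,14,15,15,19,20,21]

Site scan:
  XjeII GTGCGTTA/4: at [0] ⇒ [4]
  MvoIII TCGCAGAA/5: at [19, 61, 105, 113, 131] ⇒ [24, 66, 110, 118, 136]
  RvuVI TACGAC/1: at [50, 69] ⇒ [51, 70]
  BxoI ATCT/4: at [85, 126] ⇒ [89, 130]
  TgoIX ATAT/2: at [34, 148] ⇒ [36, 150]

All cut coordinates (distinct, sorted): [4, 24, 36, 51, 66, 70, 89, 110, 118, 130, 136, 150]

Fragment lengths:
  [0,4): 4 bp
  [4,24): 20 bp
  [24,36): 12 bp
  [36,51): 15 bp
  [51,66): 15 bp
  [66,70): 4 bp
  [70,89): 19 bp
  [89,110): 21 bp
  [110,118): 8 bp
  [118,130): 12 bp
  [130,136): 6 bp
  [136,150): 14 bp
  [150,159): 9 bp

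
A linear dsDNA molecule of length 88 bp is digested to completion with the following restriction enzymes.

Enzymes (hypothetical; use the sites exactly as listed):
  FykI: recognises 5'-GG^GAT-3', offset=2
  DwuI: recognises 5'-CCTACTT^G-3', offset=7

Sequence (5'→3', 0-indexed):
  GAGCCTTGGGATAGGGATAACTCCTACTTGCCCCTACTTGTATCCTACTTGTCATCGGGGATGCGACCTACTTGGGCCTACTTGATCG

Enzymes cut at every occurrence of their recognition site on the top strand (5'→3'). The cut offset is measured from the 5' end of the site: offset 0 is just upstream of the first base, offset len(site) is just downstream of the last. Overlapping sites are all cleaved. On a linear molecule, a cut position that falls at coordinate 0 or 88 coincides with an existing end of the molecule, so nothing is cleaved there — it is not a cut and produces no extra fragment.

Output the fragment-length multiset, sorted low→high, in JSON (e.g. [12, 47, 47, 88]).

Per-enzyme occurrences:
  FykI GGGAT/2: at [7, 13, 57] ⇒ [9, 15, 59]
  DwuI CCTACTTG/7: at [22, 32, 43, 66, 76] ⇒ [29, 39, 50, 73, 83]

All cut coordinates (distinct, sorted): [9, 15, 29, 39, 50, 59, 73, 83]

Fragment lengths:
  [0,9): 9 bp
  [9,15): 6 bp
  [15,29): 14 bp
  [29,39): 10 bp
  [39,50): 11 bp
  [50,59): 9 bp
  [59,73): 14 bp
  [73,83): 10 bp
  [83,88): 5 bp

[5,6,9,9,10,10,11,14,14]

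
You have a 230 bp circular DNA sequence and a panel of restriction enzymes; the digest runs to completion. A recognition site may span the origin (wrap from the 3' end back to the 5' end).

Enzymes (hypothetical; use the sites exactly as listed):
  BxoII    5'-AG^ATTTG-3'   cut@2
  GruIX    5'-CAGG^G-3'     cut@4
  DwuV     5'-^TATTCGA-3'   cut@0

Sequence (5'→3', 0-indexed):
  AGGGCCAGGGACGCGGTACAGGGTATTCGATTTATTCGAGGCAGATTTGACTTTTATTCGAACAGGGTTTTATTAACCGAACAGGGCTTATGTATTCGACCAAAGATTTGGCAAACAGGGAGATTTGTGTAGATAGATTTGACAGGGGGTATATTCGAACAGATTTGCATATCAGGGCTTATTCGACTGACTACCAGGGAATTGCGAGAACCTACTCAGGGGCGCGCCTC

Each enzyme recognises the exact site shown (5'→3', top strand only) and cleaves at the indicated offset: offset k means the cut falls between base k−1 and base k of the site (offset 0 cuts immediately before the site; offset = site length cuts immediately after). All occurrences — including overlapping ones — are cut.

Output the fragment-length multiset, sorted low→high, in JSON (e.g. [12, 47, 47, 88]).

Site scan:
  BxoII AGATTTG/2: at [42, 103, 120, 134, 160] ⇒ [44, 105, 122, 136, 162]
  GruIX CAGGG/4: at [5, 18, 62, 81, 115, 142, 172, 194, 216, 229] ⇒ [3, 9, 22, 66, 85, 119, 146, 176, 198, 220]
  DwuV TATTCGA/0: at [23, 32, 54, 92, 151, 179] ⇒ [23, 32, 54, 92, 151, 179]

All cut coordinates (distinct, sorted): [3, 9, 22, 23, 32, 44, 54, 66, 85, 92, 105, 119, 122, 136, 146, 151, 162, 176, 179, 198, 220]

Fragments:
  3→9: 6 bp
  9→22: 13 bp
  22→23: 1 bp
  23→32: 9 bp
  32→44: 12 bp
  44→54: 10 bp
  54→66: 12 bp
  66→85: 19 bp
  85→92: 7 bp
  92→105: 13 bp
  105→119: 14 bp
  119→122: 3 bp
  122→136: 14 bp
  136→146: 10 bp
  146→151: 5 bp
  151→162: 11 bp
  162→176: 14 bp
  176→179: 3 bp
  179→198: 19 bp
  198→220: 22 bp
  220→3 (wrap): 230-220+3 = 13 bp

[1,3,3,5,6,7,9,10,10,11,12,12,13,13,13,14,14,14,19,19,22]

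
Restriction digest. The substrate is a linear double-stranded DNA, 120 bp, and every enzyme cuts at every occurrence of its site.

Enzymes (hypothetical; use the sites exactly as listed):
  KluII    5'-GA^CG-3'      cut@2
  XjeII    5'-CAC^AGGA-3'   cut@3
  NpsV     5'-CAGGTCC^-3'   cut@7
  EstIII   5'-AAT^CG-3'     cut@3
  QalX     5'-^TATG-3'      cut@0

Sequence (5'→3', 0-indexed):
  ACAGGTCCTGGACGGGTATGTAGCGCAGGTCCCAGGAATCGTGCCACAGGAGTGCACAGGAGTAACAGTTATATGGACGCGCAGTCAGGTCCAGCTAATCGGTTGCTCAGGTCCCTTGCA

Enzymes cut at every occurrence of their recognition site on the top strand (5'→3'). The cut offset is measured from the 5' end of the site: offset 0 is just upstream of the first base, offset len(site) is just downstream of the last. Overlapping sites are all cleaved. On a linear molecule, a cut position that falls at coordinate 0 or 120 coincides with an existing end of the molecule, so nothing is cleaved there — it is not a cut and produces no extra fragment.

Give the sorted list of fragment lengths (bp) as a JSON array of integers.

[4,4,6,6,7,7,8,8,10,14,15,15,16]

Site scan:
  KluII GACG/2: at [10, 75] ⇒ [12, 77]
  XjeII CACAGGA/3: at [44, 54] ⇒ [47, 57]
  NpsV CAGGTCC/7: at [1, 25, 85, 107] ⇒ [8, 32, 92, 114]
  EstIII AATCG/3: at [36, 96] ⇒ [39, 99]
  QalX TATG/0: at [16, 71] ⇒ [16, 71]

All cut coordinates (distinct, sorted): [8, 12, 16, 32, 39, 47, 57, 71, 77, 92, 99, 114]

Fragment lengths:
  [0,8): 8 bp
  [8,12): 4 bp
  [12,16): 4 bp
  [16,32): 16 bp
  [32,39): 7 bp
  [39,47): 8 bp
  [47,57): 10 bp
  [57,71): 14 bp
  [71,77): 6 bp
  [77,92): 15 bp
  [92,99): 7 bp
  [99,114): 15 bp
  [114,120): 6 bp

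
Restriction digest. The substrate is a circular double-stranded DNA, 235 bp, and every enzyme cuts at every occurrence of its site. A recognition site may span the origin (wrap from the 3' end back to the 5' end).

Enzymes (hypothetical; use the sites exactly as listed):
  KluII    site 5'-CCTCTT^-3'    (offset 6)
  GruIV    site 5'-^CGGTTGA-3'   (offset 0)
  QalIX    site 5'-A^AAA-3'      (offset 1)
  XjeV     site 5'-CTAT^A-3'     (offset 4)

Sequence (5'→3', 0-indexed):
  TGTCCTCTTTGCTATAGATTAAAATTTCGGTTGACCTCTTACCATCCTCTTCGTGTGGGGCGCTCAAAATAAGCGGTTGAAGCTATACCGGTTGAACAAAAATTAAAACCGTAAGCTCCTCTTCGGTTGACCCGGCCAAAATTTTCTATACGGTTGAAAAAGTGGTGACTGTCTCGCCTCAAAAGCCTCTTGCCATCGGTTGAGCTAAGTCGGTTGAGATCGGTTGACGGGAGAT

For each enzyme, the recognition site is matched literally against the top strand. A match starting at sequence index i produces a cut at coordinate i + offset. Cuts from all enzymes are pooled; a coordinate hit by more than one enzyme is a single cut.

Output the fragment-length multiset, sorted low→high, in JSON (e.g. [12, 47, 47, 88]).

[1,1,1,2,5,6,6,6,6,7,7,10,10,10,11,11,13,13,14,15,15,18,23,24]

Per-enzyme occurrences:
  KluII CCTCTT/6: at [3, 34, 45, 117, 185] ⇒ [9, 40, 51, 123, 191]
  GruIV CGGTTGA/0: at [27, 73, 88, 123, 150, 196, 210, 220] ⇒ [27, 73, 88, 123, 150, 196, 210, 220]
  QalIX AAAA/1: at [20, 65, 97, 98, 104, 137, 156, 157, 180] ⇒ [21, 66, 98, 99, 105, 138, 157, 158, 181]
  XjeV CTATA/4: at [11, 82, 145] ⇒ [15, 86, 149]

All cut coordinates (distinct, sorted): [9, 15, 21, 27, 40, 51, 66, 73, 86, 88, 98, 99, 105, 123, 138, 149, 150, 157, 158, 181, 191, 196, 210, 220]

Fragment lengths:
  9→15: 6 bp
  15→21: 6 bp
  21→27: 6 bp
  27→40: 13 bp
  40→51: 11 bp
  51→66: 15 bp
  66→73: 7 bp
  73→86: 13 bp
  86→88: 2 bp
  88→98: 10 bp
  98→99: 1 bp
  99→105: 6 bp
  105→123: 18 bp
  123→138: 15 bp
  138→149: 11 bp
  149→150: 1 bp
  150→157: 7 bp
  157→158: 1 bp
  158→181: 23 bp
  181→191: 10 bp
  191→196: 5 bp
  196→210: 14 bp
  210→220: 10 bp
  220→9 (wrap): 235-220+9 = 24 bp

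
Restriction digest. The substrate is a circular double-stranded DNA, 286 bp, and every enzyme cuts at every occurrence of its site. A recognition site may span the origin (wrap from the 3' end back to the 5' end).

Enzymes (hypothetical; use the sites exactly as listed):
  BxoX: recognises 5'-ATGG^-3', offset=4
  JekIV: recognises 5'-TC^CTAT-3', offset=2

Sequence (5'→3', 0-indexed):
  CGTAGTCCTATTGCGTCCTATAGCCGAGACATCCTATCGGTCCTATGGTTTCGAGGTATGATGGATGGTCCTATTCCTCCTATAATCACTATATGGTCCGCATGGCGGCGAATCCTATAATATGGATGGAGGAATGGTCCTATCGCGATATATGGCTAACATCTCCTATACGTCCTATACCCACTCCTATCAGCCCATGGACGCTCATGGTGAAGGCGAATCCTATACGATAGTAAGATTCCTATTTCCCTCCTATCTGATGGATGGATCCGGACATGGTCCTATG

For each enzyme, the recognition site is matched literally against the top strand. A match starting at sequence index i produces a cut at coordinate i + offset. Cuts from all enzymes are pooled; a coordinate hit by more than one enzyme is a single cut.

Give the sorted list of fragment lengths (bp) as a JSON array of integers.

Scan for sites:
  BxoX (ATGG, off=4): starts [44, 60, 64, 92, 101, 121, 125, 133, 151, 196, 206, 259, 263, 275] → cuts [48, 64, 68, 96, 105, 125, 129, 137, 155, 200, 210, 263, 267, 279]
  JekIV (TCCTAT, off=2): starts [5, 15, 31, 40, 68, 77, 112, 137, 163, 172, 184, 220, 239, 250, 279] → cuts [7, 17, 33, 42, 70, 79, 114, 139, 165, 174, 186, 222, 241, 252, 281]

Pooled cuts: [7, 17, 33, 42, 48, 64, 68, 70, 79, 96, 105, 114, 125, 129, 137, 139, 155, 165, 174, 186, 200, 210, 222, 241, 252, 263, 267, 279, 281]

Fragment lengths:
  7→17: 10 bp
  17→33: 16 bp
  33→42: 9 bp
  42→48: 6 bp
  48→64: 16 bp
  64→68: 4 bp
  68→70: 2 bp
  70→79: 9 bp
  79→96: 17 bp
  96→105: 9 bp
  105→114: 9 bp
  114→125: 11 bp
  125→129: 4 bp
  129→137: 8 bp
  137→139: 2 bp
  139→155: 16 bp
  155→165: 10 bp
  165→174: 9 bp
  174→186: 12 bp
  186→200: 14 bp
  200→210: 10 bp
  210→222: 12 bp
  222→241: 19 bp
  241→252: 11 bp
  252→263: 11 bp
  263→267: 4 bp
  267→279: 12 bp
  279→281: 2 bp
  281→7 (wrap): 286-281+7 = 12 bp

[2,2,2,4,4,4,6,8,9,9,9,9,9,10,10,10,11,11,11,12,12,12,12,14,16,16,16,17,19]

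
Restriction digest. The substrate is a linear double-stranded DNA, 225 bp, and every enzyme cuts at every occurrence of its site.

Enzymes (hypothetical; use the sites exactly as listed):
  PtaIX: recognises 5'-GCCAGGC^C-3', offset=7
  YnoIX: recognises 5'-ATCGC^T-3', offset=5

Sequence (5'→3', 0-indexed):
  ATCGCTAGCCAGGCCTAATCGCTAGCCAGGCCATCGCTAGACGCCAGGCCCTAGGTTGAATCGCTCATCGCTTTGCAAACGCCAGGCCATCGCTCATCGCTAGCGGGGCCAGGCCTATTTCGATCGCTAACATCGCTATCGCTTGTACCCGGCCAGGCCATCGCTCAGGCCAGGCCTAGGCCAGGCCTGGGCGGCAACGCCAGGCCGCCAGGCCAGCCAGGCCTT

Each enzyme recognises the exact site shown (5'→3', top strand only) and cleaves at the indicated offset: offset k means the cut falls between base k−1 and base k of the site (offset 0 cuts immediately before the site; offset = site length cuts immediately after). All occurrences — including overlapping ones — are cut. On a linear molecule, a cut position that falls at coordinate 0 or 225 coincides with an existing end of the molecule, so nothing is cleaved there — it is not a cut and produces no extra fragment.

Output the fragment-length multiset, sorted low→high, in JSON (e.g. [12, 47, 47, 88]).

Scan for sites:
  PtaIX (GCCAGGCC, off=7): starts [7, 24, 42, 80, 107, 151, 168, 179, 198, 206, 215] → cuts [14, 31, 49, 87, 114, 158, 175, 186, 205, 213, 222]
  YnoIX (ATCGCT, off=5): starts [0, 17, 32, 59, 66, 88, 95, 122, 131, 137, 159] → cuts [5, 22, 37, 64, 71, 93, 100, 127, 136, 142, 164]

All cut coordinates (distinct, sorted): [5, 14, 22, 31, 37, 49, 64, 71, 87, 93, 100, 114, 127, 136, 142, 158, 164, 175, 186, 205, 213, 222]

Fragment lengths:
  [0,5): 5 bp
  [5,14): 9 bp
  [14,22): 8 bp
  [22,31): 9 bp
  [31,37): 6 bp
  [37,49): 12 bp
  [49,64): 15 bp
  [64,71): 7 bp
  [71,87): 16 bp
  [87,93): 6 bp
  [93,100): 7 bp
  [100,114): 14 bp
  [114,127): 13 bp
  [127,136): 9 bp
  [136,142): 6 bp
  [142,158): 16 bp
  [158,164): 6 bp
  [164,175): 11 bp
  [175,186): 11 bp
  [186,205): 19 bp
  [205,213): 8 bp
  [213,222): 9 bp
  [222,225): 3 bp

[3,5,6,6,6,6,7,7,8,8,9,9,9,9,11,11,12,13,14,15,16,16,19]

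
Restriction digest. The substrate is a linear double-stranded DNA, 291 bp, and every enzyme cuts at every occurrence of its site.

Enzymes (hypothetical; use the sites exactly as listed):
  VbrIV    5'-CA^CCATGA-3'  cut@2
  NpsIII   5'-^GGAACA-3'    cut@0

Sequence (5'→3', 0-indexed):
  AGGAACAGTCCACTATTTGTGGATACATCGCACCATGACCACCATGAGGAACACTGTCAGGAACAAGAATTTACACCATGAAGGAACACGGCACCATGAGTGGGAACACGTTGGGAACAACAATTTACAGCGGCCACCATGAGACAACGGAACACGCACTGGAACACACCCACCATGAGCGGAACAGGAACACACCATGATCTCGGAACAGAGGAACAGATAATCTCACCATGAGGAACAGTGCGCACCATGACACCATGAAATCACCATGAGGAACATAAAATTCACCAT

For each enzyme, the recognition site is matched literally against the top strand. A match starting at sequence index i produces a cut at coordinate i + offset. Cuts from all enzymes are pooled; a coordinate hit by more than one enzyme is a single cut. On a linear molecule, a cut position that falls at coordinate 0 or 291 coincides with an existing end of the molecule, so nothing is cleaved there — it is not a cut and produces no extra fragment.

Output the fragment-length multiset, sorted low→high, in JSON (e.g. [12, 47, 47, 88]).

[1,6,6,6,6,7,8,8,8,8,9,9,10,11,11,11,12,12,12,12,13,16,16,19,23,31]

Scan for sites:
  VbrIV (CACCATGA, off=2): starts [30, 39, 73, 91, 134, 170, 192, 226, 245, 253, 264] → cuts [32, 41, 75, 93, 136, 172, 194, 228, 247, 255, 266]
  NpsIII (GGAACA, off=0): starts [1, 47, 59, 82, 102, 113, 148, 160, 180, 186, 204, 212, 234, 272] → cuts [1, 47, 59, 82, 102, 113, 148, 160, 180, 186, 204, 212, 234, 272]

All cut coordinates (distinct, sorted): [1, 32, 41, 47, 59, 75, 82, 93, 102, 113, 136, 148, 160, 172, 180, 186, 194, 204, 212, 228, 234, 247, 255, 266, 272]

Fragments:
  [0,1): 1 bp
  [1,32): 31 bp
  [32,41): 9 bp
  [41,47): 6 bp
  [47,59): 12 bp
  [59,75): 16 bp
  [75,82): 7 bp
  [82,93): 11 bp
  [93,102): 9 bp
  [102,113): 11 bp
  [113,136): 23 bp
  [136,148): 12 bp
  [148,160): 12 bp
  [160,172): 12 bp
  [172,180): 8 bp
  [180,186): 6 bp
  [186,194): 8 bp
  [194,204): 10 bp
  [204,212): 8 bp
  [212,228): 16 bp
  [228,234): 6 bp
  [234,247): 13 bp
  [247,255): 8 bp
  [255,266): 11 bp
  [266,272): 6 bp
  [272,291): 19 bp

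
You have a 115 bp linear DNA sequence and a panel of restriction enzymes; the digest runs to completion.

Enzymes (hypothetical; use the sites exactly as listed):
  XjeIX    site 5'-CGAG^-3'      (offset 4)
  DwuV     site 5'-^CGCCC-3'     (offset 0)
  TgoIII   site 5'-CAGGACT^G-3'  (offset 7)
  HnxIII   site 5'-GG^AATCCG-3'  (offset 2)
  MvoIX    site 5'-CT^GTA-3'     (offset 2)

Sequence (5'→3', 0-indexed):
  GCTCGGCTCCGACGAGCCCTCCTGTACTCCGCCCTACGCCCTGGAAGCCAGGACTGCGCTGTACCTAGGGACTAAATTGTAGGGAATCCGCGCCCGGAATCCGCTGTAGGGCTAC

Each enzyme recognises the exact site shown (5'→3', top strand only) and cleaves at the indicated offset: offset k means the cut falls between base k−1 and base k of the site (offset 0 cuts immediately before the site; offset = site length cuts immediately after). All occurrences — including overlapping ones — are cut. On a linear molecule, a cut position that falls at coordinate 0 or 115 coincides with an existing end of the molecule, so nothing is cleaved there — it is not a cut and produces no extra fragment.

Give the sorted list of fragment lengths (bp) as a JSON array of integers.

[5,6,6,7,7,7,8,10,16,19,24]

Per-enzyme occurrences:
  XjeIX CGAG/4: at [12] ⇒ [16]
  DwuV CGCCC/0: at [29, 36, 90] ⇒ [29, 36, 90]
  TgoIII CAGGACTG/7: at [48] ⇒ [55]
  HnxIII GGAATCCG/2: at [82, 95] ⇒ [84, 97]
  MvoIX CTGTA/2: at [21, 58, 103] ⇒ [23, 60, 105]

Pooled cuts: [16, 23, 29, 36, 55, 60, 84, 90, 97, 105]

Fragments:
  [0,16): 16 bp
  [16,23): 7 bp
  [23,29): 6 bp
  [29,36): 7 bp
  [36,55): 19 bp
  [55,60): 5 bp
  [60,84): 24 bp
  [84,90): 6 bp
  [90,97): 7 bp
  [97,105): 8 bp
  [105,115): 10 bp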